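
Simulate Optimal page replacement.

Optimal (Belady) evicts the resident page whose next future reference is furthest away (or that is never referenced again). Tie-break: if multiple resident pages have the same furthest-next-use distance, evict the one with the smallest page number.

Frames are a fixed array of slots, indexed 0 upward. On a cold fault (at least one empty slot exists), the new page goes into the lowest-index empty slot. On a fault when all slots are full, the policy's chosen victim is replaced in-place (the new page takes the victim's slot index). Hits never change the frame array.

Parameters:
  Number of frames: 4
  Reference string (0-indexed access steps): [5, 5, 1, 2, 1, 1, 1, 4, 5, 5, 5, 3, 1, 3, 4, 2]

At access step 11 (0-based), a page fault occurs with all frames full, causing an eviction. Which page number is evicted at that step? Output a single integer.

Answer: 5

Derivation:
Step 0: ref 5 -> FAULT, frames=[5,-,-,-]
Step 1: ref 5 -> HIT, frames=[5,-,-,-]
Step 2: ref 1 -> FAULT, frames=[5,1,-,-]
Step 3: ref 2 -> FAULT, frames=[5,1,2,-]
Step 4: ref 1 -> HIT, frames=[5,1,2,-]
Step 5: ref 1 -> HIT, frames=[5,1,2,-]
Step 6: ref 1 -> HIT, frames=[5,1,2,-]
Step 7: ref 4 -> FAULT, frames=[5,1,2,4]
Step 8: ref 5 -> HIT, frames=[5,1,2,4]
Step 9: ref 5 -> HIT, frames=[5,1,2,4]
Step 10: ref 5 -> HIT, frames=[5,1,2,4]
Step 11: ref 3 -> FAULT, evict 5, frames=[3,1,2,4]
At step 11: evicted page 5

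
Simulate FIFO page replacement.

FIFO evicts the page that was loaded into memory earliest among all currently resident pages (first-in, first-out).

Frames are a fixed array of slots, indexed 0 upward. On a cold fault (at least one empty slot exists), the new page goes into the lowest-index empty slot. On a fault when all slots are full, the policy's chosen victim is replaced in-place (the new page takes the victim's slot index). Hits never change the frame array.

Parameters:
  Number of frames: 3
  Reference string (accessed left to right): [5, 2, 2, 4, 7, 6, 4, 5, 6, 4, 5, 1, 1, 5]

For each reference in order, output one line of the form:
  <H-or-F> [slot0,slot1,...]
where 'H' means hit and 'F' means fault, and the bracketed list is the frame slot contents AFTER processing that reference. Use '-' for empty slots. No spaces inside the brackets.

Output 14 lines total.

F [5,-,-]
F [5,2,-]
H [5,2,-]
F [5,2,4]
F [7,2,4]
F [7,6,4]
H [7,6,4]
F [7,6,5]
H [7,6,5]
F [4,6,5]
H [4,6,5]
F [4,1,5]
H [4,1,5]
H [4,1,5]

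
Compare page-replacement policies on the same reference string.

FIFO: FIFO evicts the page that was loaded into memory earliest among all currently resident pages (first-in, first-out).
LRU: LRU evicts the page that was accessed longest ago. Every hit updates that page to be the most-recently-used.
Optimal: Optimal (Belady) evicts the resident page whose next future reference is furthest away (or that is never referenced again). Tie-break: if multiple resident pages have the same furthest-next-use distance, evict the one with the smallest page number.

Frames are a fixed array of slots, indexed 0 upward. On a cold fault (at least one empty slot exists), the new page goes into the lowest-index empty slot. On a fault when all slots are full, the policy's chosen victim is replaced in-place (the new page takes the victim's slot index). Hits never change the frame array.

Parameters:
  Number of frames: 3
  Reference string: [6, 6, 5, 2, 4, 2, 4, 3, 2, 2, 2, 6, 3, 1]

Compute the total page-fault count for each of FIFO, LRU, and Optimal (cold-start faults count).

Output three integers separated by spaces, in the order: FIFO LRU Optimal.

--- FIFO ---
  step 0: ref 6 -> FAULT, frames=[6,-,-] (faults so far: 1)
  step 1: ref 6 -> HIT, frames=[6,-,-] (faults so far: 1)
  step 2: ref 5 -> FAULT, frames=[6,5,-] (faults so far: 2)
  step 3: ref 2 -> FAULT, frames=[6,5,2] (faults so far: 3)
  step 4: ref 4 -> FAULT, evict 6, frames=[4,5,2] (faults so far: 4)
  step 5: ref 2 -> HIT, frames=[4,5,2] (faults so far: 4)
  step 6: ref 4 -> HIT, frames=[4,5,2] (faults so far: 4)
  step 7: ref 3 -> FAULT, evict 5, frames=[4,3,2] (faults so far: 5)
  step 8: ref 2 -> HIT, frames=[4,3,2] (faults so far: 5)
  step 9: ref 2 -> HIT, frames=[4,3,2] (faults so far: 5)
  step 10: ref 2 -> HIT, frames=[4,3,2] (faults so far: 5)
  step 11: ref 6 -> FAULT, evict 2, frames=[4,3,6] (faults so far: 6)
  step 12: ref 3 -> HIT, frames=[4,3,6] (faults so far: 6)
  step 13: ref 1 -> FAULT, evict 4, frames=[1,3,6] (faults so far: 7)
  FIFO total faults: 7
--- LRU ---
  step 0: ref 6 -> FAULT, frames=[6,-,-] (faults so far: 1)
  step 1: ref 6 -> HIT, frames=[6,-,-] (faults so far: 1)
  step 2: ref 5 -> FAULT, frames=[6,5,-] (faults so far: 2)
  step 3: ref 2 -> FAULT, frames=[6,5,2] (faults so far: 3)
  step 4: ref 4 -> FAULT, evict 6, frames=[4,5,2] (faults so far: 4)
  step 5: ref 2 -> HIT, frames=[4,5,2] (faults so far: 4)
  step 6: ref 4 -> HIT, frames=[4,5,2] (faults so far: 4)
  step 7: ref 3 -> FAULT, evict 5, frames=[4,3,2] (faults so far: 5)
  step 8: ref 2 -> HIT, frames=[4,3,2] (faults so far: 5)
  step 9: ref 2 -> HIT, frames=[4,3,2] (faults so far: 5)
  step 10: ref 2 -> HIT, frames=[4,3,2] (faults so far: 5)
  step 11: ref 6 -> FAULT, evict 4, frames=[6,3,2] (faults so far: 6)
  step 12: ref 3 -> HIT, frames=[6,3,2] (faults so far: 6)
  step 13: ref 1 -> FAULT, evict 2, frames=[6,3,1] (faults so far: 7)
  LRU total faults: 7
--- Optimal ---
  step 0: ref 6 -> FAULT, frames=[6,-,-] (faults so far: 1)
  step 1: ref 6 -> HIT, frames=[6,-,-] (faults so far: 1)
  step 2: ref 5 -> FAULT, frames=[6,5,-] (faults so far: 2)
  step 3: ref 2 -> FAULT, frames=[6,5,2] (faults so far: 3)
  step 4: ref 4 -> FAULT, evict 5, frames=[6,4,2] (faults so far: 4)
  step 5: ref 2 -> HIT, frames=[6,4,2] (faults so far: 4)
  step 6: ref 4 -> HIT, frames=[6,4,2] (faults so far: 4)
  step 7: ref 3 -> FAULT, evict 4, frames=[6,3,2] (faults so far: 5)
  step 8: ref 2 -> HIT, frames=[6,3,2] (faults so far: 5)
  step 9: ref 2 -> HIT, frames=[6,3,2] (faults so far: 5)
  step 10: ref 2 -> HIT, frames=[6,3,2] (faults so far: 5)
  step 11: ref 6 -> HIT, frames=[6,3,2] (faults so far: 5)
  step 12: ref 3 -> HIT, frames=[6,3,2] (faults so far: 5)
  step 13: ref 1 -> FAULT, evict 2, frames=[6,3,1] (faults so far: 6)
  Optimal total faults: 6

Answer: 7 7 6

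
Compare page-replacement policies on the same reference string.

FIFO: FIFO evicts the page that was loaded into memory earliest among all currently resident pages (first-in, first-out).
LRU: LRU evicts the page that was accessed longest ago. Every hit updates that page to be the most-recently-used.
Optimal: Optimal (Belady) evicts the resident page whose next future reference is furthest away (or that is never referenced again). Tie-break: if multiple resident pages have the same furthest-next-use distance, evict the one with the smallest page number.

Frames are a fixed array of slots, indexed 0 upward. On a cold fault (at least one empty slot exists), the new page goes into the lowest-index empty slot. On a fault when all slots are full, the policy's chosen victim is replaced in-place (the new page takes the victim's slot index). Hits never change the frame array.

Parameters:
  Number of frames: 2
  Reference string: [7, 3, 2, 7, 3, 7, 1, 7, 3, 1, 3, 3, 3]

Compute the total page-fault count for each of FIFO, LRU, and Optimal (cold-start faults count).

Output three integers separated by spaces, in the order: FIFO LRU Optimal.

Answer: 9 8 6

Derivation:
--- FIFO ---
  step 0: ref 7 -> FAULT, frames=[7,-] (faults so far: 1)
  step 1: ref 3 -> FAULT, frames=[7,3] (faults so far: 2)
  step 2: ref 2 -> FAULT, evict 7, frames=[2,3] (faults so far: 3)
  step 3: ref 7 -> FAULT, evict 3, frames=[2,7] (faults so far: 4)
  step 4: ref 3 -> FAULT, evict 2, frames=[3,7] (faults so far: 5)
  step 5: ref 7 -> HIT, frames=[3,7] (faults so far: 5)
  step 6: ref 1 -> FAULT, evict 7, frames=[3,1] (faults so far: 6)
  step 7: ref 7 -> FAULT, evict 3, frames=[7,1] (faults so far: 7)
  step 8: ref 3 -> FAULT, evict 1, frames=[7,3] (faults so far: 8)
  step 9: ref 1 -> FAULT, evict 7, frames=[1,3] (faults so far: 9)
  step 10: ref 3 -> HIT, frames=[1,3] (faults so far: 9)
  step 11: ref 3 -> HIT, frames=[1,3] (faults so far: 9)
  step 12: ref 3 -> HIT, frames=[1,3] (faults so far: 9)
  FIFO total faults: 9
--- LRU ---
  step 0: ref 7 -> FAULT, frames=[7,-] (faults so far: 1)
  step 1: ref 3 -> FAULT, frames=[7,3] (faults so far: 2)
  step 2: ref 2 -> FAULT, evict 7, frames=[2,3] (faults so far: 3)
  step 3: ref 7 -> FAULT, evict 3, frames=[2,7] (faults so far: 4)
  step 4: ref 3 -> FAULT, evict 2, frames=[3,7] (faults so far: 5)
  step 5: ref 7 -> HIT, frames=[3,7] (faults so far: 5)
  step 6: ref 1 -> FAULT, evict 3, frames=[1,7] (faults so far: 6)
  step 7: ref 7 -> HIT, frames=[1,7] (faults so far: 6)
  step 8: ref 3 -> FAULT, evict 1, frames=[3,7] (faults so far: 7)
  step 9: ref 1 -> FAULT, evict 7, frames=[3,1] (faults so far: 8)
  step 10: ref 3 -> HIT, frames=[3,1] (faults so far: 8)
  step 11: ref 3 -> HIT, frames=[3,1] (faults so far: 8)
  step 12: ref 3 -> HIT, frames=[3,1] (faults so far: 8)
  LRU total faults: 8
--- Optimal ---
  step 0: ref 7 -> FAULT, frames=[7,-] (faults so far: 1)
  step 1: ref 3 -> FAULT, frames=[7,3] (faults so far: 2)
  step 2: ref 2 -> FAULT, evict 3, frames=[7,2] (faults so far: 3)
  step 3: ref 7 -> HIT, frames=[7,2] (faults so far: 3)
  step 4: ref 3 -> FAULT, evict 2, frames=[7,3] (faults so far: 4)
  step 5: ref 7 -> HIT, frames=[7,3] (faults so far: 4)
  step 6: ref 1 -> FAULT, evict 3, frames=[7,1] (faults so far: 5)
  step 7: ref 7 -> HIT, frames=[7,1] (faults so far: 5)
  step 8: ref 3 -> FAULT, evict 7, frames=[3,1] (faults so far: 6)
  step 9: ref 1 -> HIT, frames=[3,1] (faults so far: 6)
  step 10: ref 3 -> HIT, frames=[3,1] (faults so far: 6)
  step 11: ref 3 -> HIT, frames=[3,1] (faults so far: 6)
  step 12: ref 3 -> HIT, frames=[3,1] (faults so far: 6)
  Optimal total faults: 6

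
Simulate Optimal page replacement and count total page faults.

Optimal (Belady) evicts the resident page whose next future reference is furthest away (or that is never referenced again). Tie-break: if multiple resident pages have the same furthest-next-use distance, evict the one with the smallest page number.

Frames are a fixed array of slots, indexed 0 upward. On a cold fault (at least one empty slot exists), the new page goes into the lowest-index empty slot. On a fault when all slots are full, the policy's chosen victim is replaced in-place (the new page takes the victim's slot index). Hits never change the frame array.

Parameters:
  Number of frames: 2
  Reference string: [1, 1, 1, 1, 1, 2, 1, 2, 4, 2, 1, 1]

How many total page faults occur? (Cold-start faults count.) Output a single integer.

Answer: 4

Derivation:
Step 0: ref 1 → FAULT, frames=[1,-]
Step 1: ref 1 → HIT, frames=[1,-]
Step 2: ref 1 → HIT, frames=[1,-]
Step 3: ref 1 → HIT, frames=[1,-]
Step 4: ref 1 → HIT, frames=[1,-]
Step 5: ref 2 → FAULT, frames=[1,2]
Step 6: ref 1 → HIT, frames=[1,2]
Step 7: ref 2 → HIT, frames=[1,2]
Step 8: ref 4 → FAULT (evict 1), frames=[4,2]
Step 9: ref 2 → HIT, frames=[4,2]
Step 10: ref 1 → FAULT (evict 2), frames=[4,1]
Step 11: ref 1 → HIT, frames=[4,1]
Total faults: 4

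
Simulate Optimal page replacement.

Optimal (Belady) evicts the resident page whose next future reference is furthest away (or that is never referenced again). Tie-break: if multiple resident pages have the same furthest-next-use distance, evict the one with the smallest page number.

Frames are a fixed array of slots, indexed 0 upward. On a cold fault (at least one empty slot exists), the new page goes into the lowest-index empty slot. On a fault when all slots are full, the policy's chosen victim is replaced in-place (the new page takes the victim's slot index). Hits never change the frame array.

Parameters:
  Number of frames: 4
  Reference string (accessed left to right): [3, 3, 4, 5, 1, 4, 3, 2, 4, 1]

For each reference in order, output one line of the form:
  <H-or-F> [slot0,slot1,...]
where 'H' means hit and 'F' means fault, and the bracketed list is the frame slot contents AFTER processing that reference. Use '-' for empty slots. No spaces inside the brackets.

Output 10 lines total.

F [3,-,-,-]
H [3,-,-,-]
F [3,4,-,-]
F [3,4,5,-]
F [3,4,5,1]
H [3,4,5,1]
H [3,4,5,1]
F [2,4,5,1]
H [2,4,5,1]
H [2,4,5,1]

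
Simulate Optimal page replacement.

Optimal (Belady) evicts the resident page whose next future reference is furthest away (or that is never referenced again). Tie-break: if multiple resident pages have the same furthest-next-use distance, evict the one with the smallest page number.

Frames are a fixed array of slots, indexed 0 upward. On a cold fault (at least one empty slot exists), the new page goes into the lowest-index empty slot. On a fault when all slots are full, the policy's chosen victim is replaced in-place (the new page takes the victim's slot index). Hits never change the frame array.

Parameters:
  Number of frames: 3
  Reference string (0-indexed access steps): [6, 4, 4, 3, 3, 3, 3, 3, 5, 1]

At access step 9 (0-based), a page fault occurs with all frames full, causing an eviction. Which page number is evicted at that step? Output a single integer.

Answer: 4

Derivation:
Step 0: ref 6 -> FAULT, frames=[6,-,-]
Step 1: ref 4 -> FAULT, frames=[6,4,-]
Step 2: ref 4 -> HIT, frames=[6,4,-]
Step 3: ref 3 -> FAULT, frames=[6,4,3]
Step 4: ref 3 -> HIT, frames=[6,4,3]
Step 5: ref 3 -> HIT, frames=[6,4,3]
Step 6: ref 3 -> HIT, frames=[6,4,3]
Step 7: ref 3 -> HIT, frames=[6,4,3]
Step 8: ref 5 -> FAULT, evict 3, frames=[6,4,5]
Step 9: ref 1 -> FAULT, evict 4, frames=[6,1,5]
At step 9: evicted page 4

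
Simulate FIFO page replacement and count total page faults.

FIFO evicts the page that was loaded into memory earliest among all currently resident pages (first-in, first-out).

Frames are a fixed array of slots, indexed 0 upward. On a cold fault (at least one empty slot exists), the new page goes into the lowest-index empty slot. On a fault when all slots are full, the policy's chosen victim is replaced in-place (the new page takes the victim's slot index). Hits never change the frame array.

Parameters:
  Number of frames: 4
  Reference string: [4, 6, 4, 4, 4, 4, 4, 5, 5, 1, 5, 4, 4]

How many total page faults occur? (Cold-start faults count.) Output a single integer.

Step 0: ref 4 → FAULT, frames=[4,-,-,-]
Step 1: ref 6 → FAULT, frames=[4,6,-,-]
Step 2: ref 4 → HIT, frames=[4,6,-,-]
Step 3: ref 4 → HIT, frames=[4,6,-,-]
Step 4: ref 4 → HIT, frames=[4,6,-,-]
Step 5: ref 4 → HIT, frames=[4,6,-,-]
Step 6: ref 4 → HIT, frames=[4,6,-,-]
Step 7: ref 5 → FAULT, frames=[4,6,5,-]
Step 8: ref 5 → HIT, frames=[4,6,5,-]
Step 9: ref 1 → FAULT, frames=[4,6,5,1]
Step 10: ref 5 → HIT, frames=[4,6,5,1]
Step 11: ref 4 → HIT, frames=[4,6,5,1]
Step 12: ref 4 → HIT, frames=[4,6,5,1]
Total faults: 4

Answer: 4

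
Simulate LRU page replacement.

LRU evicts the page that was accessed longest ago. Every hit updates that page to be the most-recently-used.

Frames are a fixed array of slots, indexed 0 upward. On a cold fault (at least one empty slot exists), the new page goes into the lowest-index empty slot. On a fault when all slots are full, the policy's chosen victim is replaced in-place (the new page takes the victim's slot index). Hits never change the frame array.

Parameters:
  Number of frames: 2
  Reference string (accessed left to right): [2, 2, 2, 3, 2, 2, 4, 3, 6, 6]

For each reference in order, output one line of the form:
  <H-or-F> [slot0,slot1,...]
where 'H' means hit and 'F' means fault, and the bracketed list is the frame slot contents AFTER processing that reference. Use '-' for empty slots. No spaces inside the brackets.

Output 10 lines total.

F [2,-]
H [2,-]
H [2,-]
F [2,3]
H [2,3]
H [2,3]
F [2,4]
F [3,4]
F [3,6]
H [3,6]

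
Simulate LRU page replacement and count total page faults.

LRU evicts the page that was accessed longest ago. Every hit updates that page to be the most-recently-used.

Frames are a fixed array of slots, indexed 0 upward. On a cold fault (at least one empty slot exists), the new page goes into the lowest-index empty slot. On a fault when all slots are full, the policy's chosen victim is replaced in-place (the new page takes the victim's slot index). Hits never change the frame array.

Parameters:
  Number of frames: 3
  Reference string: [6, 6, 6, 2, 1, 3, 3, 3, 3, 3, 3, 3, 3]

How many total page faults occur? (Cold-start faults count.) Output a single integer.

Answer: 4

Derivation:
Step 0: ref 6 → FAULT, frames=[6,-,-]
Step 1: ref 6 → HIT, frames=[6,-,-]
Step 2: ref 6 → HIT, frames=[6,-,-]
Step 3: ref 2 → FAULT, frames=[6,2,-]
Step 4: ref 1 → FAULT, frames=[6,2,1]
Step 5: ref 3 → FAULT (evict 6), frames=[3,2,1]
Step 6: ref 3 → HIT, frames=[3,2,1]
Step 7: ref 3 → HIT, frames=[3,2,1]
Step 8: ref 3 → HIT, frames=[3,2,1]
Step 9: ref 3 → HIT, frames=[3,2,1]
Step 10: ref 3 → HIT, frames=[3,2,1]
Step 11: ref 3 → HIT, frames=[3,2,1]
Step 12: ref 3 → HIT, frames=[3,2,1]
Total faults: 4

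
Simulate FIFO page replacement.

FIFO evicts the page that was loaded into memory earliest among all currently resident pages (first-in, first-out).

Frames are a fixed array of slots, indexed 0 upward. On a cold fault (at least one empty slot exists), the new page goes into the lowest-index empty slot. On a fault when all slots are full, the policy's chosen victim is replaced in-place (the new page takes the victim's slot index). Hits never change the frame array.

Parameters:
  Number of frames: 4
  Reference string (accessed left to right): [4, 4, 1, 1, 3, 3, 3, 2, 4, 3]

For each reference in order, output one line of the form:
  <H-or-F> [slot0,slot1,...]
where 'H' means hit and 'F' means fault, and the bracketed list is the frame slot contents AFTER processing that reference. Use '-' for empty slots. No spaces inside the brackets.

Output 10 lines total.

F [4,-,-,-]
H [4,-,-,-]
F [4,1,-,-]
H [4,1,-,-]
F [4,1,3,-]
H [4,1,3,-]
H [4,1,3,-]
F [4,1,3,2]
H [4,1,3,2]
H [4,1,3,2]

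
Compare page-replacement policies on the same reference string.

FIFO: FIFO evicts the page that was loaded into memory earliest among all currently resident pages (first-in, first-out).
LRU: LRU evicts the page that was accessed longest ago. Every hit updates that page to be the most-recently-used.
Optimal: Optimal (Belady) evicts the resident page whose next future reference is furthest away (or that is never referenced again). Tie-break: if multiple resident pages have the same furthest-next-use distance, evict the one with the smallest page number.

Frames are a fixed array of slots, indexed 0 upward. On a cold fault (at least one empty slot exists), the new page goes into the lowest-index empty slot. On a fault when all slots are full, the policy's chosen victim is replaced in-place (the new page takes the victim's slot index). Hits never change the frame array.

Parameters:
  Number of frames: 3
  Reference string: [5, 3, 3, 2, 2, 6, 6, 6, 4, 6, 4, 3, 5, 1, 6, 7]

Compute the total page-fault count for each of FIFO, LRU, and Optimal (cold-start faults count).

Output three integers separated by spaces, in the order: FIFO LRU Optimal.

--- FIFO ---
  step 0: ref 5 -> FAULT, frames=[5,-,-] (faults so far: 1)
  step 1: ref 3 -> FAULT, frames=[5,3,-] (faults so far: 2)
  step 2: ref 3 -> HIT, frames=[5,3,-] (faults so far: 2)
  step 3: ref 2 -> FAULT, frames=[5,3,2] (faults so far: 3)
  step 4: ref 2 -> HIT, frames=[5,3,2] (faults so far: 3)
  step 5: ref 6 -> FAULT, evict 5, frames=[6,3,2] (faults so far: 4)
  step 6: ref 6 -> HIT, frames=[6,3,2] (faults so far: 4)
  step 7: ref 6 -> HIT, frames=[6,3,2] (faults so far: 4)
  step 8: ref 4 -> FAULT, evict 3, frames=[6,4,2] (faults so far: 5)
  step 9: ref 6 -> HIT, frames=[6,4,2] (faults so far: 5)
  step 10: ref 4 -> HIT, frames=[6,4,2] (faults so far: 5)
  step 11: ref 3 -> FAULT, evict 2, frames=[6,4,3] (faults so far: 6)
  step 12: ref 5 -> FAULT, evict 6, frames=[5,4,3] (faults so far: 7)
  step 13: ref 1 -> FAULT, evict 4, frames=[5,1,3] (faults so far: 8)
  step 14: ref 6 -> FAULT, evict 3, frames=[5,1,6] (faults so far: 9)
  step 15: ref 7 -> FAULT, evict 5, frames=[7,1,6] (faults so far: 10)
  FIFO total faults: 10
--- LRU ---
  step 0: ref 5 -> FAULT, frames=[5,-,-] (faults so far: 1)
  step 1: ref 3 -> FAULT, frames=[5,3,-] (faults so far: 2)
  step 2: ref 3 -> HIT, frames=[5,3,-] (faults so far: 2)
  step 3: ref 2 -> FAULT, frames=[5,3,2] (faults so far: 3)
  step 4: ref 2 -> HIT, frames=[5,3,2] (faults so far: 3)
  step 5: ref 6 -> FAULT, evict 5, frames=[6,3,2] (faults so far: 4)
  step 6: ref 6 -> HIT, frames=[6,3,2] (faults so far: 4)
  step 7: ref 6 -> HIT, frames=[6,3,2] (faults so far: 4)
  step 8: ref 4 -> FAULT, evict 3, frames=[6,4,2] (faults so far: 5)
  step 9: ref 6 -> HIT, frames=[6,4,2] (faults so far: 5)
  step 10: ref 4 -> HIT, frames=[6,4,2] (faults so far: 5)
  step 11: ref 3 -> FAULT, evict 2, frames=[6,4,3] (faults so far: 6)
  step 12: ref 5 -> FAULT, evict 6, frames=[5,4,3] (faults so far: 7)
  step 13: ref 1 -> FAULT, evict 4, frames=[5,1,3] (faults so far: 8)
  step 14: ref 6 -> FAULT, evict 3, frames=[5,1,6] (faults so far: 9)
  step 15: ref 7 -> FAULT, evict 5, frames=[7,1,6] (faults so far: 10)
  LRU total faults: 10
--- Optimal ---
  step 0: ref 5 -> FAULT, frames=[5,-,-] (faults so far: 1)
  step 1: ref 3 -> FAULT, frames=[5,3,-] (faults so far: 2)
  step 2: ref 3 -> HIT, frames=[5,3,-] (faults so far: 2)
  step 3: ref 2 -> FAULT, frames=[5,3,2] (faults so far: 3)
  step 4: ref 2 -> HIT, frames=[5,3,2] (faults so far: 3)
  step 5: ref 6 -> FAULT, evict 2, frames=[5,3,6] (faults so far: 4)
  step 6: ref 6 -> HIT, frames=[5,3,6] (faults so far: 4)
  step 7: ref 6 -> HIT, frames=[5,3,6] (faults so far: 4)
  step 8: ref 4 -> FAULT, evict 5, frames=[4,3,6] (faults so far: 5)
  step 9: ref 6 -> HIT, frames=[4,3,6] (faults so far: 5)
  step 10: ref 4 -> HIT, frames=[4,3,6] (faults so far: 5)
  step 11: ref 3 -> HIT, frames=[4,3,6] (faults so far: 5)
  step 12: ref 5 -> FAULT, evict 3, frames=[4,5,6] (faults so far: 6)
  step 13: ref 1 -> FAULT, evict 4, frames=[1,5,6] (faults so far: 7)
  step 14: ref 6 -> HIT, frames=[1,5,6] (faults so far: 7)
  step 15: ref 7 -> FAULT, evict 1, frames=[7,5,6] (faults so far: 8)
  Optimal total faults: 8

Answer: 10 10 8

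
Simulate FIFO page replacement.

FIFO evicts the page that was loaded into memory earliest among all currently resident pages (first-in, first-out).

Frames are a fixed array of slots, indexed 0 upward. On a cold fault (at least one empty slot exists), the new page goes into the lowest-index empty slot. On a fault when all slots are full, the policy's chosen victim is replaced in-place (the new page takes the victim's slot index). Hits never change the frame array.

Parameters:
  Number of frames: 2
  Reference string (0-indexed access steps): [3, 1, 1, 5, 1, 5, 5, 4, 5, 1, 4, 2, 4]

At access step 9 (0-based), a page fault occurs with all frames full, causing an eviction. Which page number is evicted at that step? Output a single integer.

Answer: 5

Derivation:
Step 0: ref 3 -> FAULT, frames=[3,-]
Step 1: ref 1 -> FAULT, frames=[3,1]
Step 2: ref 1 -> HIT, frames=[3,1]
Step 3: ref 5 -> FAULT, evict 3, frames=[5,1]
Step 4: ref 1 -> HIT, frames=[5,1]
Step 5: ref 5 -> HIT, frames=[5,1]
Step 6: ref 5 -> HIT, frames=[5,1]
Step 7: ref 4 -> FAULT, evict 1, frames=[5,4]
Step 8: ref 5 -> HIT, frames=[5,4]
Step 9: ref 1 -> FAULT, evict 5, frames=[1,4]
At step 9: evicted page 5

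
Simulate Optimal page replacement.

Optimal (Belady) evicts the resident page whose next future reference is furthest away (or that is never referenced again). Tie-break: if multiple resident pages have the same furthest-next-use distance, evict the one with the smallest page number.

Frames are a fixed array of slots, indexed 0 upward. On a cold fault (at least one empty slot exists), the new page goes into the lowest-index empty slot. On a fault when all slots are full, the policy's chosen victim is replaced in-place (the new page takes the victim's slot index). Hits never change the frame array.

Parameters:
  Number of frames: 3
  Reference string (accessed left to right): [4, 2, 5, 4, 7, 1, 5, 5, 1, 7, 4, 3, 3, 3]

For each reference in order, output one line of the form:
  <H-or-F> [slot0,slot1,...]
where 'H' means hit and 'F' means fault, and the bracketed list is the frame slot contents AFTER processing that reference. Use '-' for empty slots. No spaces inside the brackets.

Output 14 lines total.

F [4,-,-]
F [4,2,-]
F [4,2,5]
H [4,2,5]
F [4,7,5]
F [1,7,5]
H [1,7,5]
H [1,7,5]
H [1,7,5]
H [1,7,5]
F [4,7,5]
F [3,7,5]
H [3,7,5]
H [3,7,5]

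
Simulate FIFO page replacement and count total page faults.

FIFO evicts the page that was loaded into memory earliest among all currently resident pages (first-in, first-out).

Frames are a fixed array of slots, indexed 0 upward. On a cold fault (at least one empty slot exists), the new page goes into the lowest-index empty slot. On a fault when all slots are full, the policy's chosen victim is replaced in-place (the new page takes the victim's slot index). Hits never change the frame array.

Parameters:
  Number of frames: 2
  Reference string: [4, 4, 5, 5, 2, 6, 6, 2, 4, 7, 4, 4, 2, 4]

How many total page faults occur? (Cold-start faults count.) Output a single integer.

Answer: 8

Derivation:
Step 0: ref 4 → FAULT, frames=[4,-]
Step 1: ref 4 → HIT, frames=[4,-]
Step 2: ref 5 → FAULT, frames=[4,5]
Step 3: ref 5 → HIT, frames=[4,5]
Step 4: ref 2 → FAULT (evict 4), frames=[2,5]
Step 5: ref 6 → FAULT (evict 5), frames=[2,6]
Step 6: ref 6 → HIT, frames=[2,6]
Step 7: ref 2 → HIT, frames=[2,6]
Step 8: ref 4 → FAULT (evict 2), frames=[4,6]
Step 9: ref 7 → FAULT (evict 6), frames=[4,7]
Step 10: ref 4 → HIT, frames=[4,7]
Step 11: ref 4 → HIT, frames=[4,7]
Step 12: ref 2 → FAULT (evict 4), frames=[2,7]
Step 13: ref 4 → FAULT (evict 7), frames=[2,4]
Total faults: 8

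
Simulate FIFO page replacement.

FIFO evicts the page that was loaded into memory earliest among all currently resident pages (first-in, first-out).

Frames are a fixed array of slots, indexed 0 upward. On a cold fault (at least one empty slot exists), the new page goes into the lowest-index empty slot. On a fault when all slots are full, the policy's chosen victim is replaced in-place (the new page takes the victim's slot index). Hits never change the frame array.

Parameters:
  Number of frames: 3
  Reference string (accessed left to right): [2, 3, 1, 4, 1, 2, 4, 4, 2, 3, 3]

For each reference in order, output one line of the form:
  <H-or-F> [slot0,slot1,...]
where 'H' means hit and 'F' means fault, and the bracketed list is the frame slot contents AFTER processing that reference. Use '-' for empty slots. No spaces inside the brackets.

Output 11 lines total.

F [2,-,-]
F [2,3,-]
F [2,3,1]
F [4,3,1]
H [4,3,1]
F [4,2,1]
H [4,2,1]
H [4,2,1]
H [4,2,1]
F [4,2,3]
H [4,2,3]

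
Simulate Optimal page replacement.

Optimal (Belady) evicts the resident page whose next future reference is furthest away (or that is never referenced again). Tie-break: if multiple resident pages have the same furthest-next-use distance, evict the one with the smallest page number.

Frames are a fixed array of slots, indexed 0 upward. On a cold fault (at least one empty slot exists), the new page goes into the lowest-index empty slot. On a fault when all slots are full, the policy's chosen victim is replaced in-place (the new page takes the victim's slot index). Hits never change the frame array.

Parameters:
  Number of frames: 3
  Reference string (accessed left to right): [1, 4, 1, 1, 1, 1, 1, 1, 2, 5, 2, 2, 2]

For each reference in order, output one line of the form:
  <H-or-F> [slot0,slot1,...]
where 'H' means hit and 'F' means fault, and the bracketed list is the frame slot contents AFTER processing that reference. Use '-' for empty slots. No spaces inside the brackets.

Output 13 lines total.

F [1,-,-]
F [1,4,-]
H [1,4,-]
H [1,4,-]
H [1,4,-]
H [1,4,-]
H [1,4,-]
H [1,4,-]
F [1,4,2]
F [5,4,2]
H [5,4,2]
H [5,4,2]
H [5,4,2]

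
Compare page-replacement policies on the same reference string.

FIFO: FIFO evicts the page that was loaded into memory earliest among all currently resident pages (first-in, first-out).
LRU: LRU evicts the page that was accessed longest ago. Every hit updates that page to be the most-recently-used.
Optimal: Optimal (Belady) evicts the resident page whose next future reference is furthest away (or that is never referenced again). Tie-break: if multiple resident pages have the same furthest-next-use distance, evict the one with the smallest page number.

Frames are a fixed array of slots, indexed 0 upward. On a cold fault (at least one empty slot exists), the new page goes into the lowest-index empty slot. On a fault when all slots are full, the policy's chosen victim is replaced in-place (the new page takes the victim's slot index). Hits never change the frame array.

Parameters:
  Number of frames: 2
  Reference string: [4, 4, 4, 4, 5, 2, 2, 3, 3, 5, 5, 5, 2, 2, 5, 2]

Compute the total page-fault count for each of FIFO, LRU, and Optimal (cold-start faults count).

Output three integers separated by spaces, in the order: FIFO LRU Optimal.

--- FIFO ---
  step 0: ref 4 -> FAULT, frames=[4,-] (faults so far: 1)
  step 1: ref 4 -> HIT, frames=[4,-] (faults so far: 1)
  step 2: ref 4 -> HIT, frames=[4,-] (faults so far: 1)
  step 3: ref 4 -> HIT, frames=[4,-] (faults so far: 1)
  step 4: ref 5 -> FAULT, frames=[4,5] (faults so far: 2)
  step 5: ref 2 -> FAULT, evict 4, frames=[2,5] (faults so far: 3)
  step 6: ref 2 -> HIT, frames=[2,5] (faults so far: 3)
  step 7: ref 3 -> FAULT, evict 5, frames=[2,3] (faults so far: 4)
  step 8: ref 3 -> HIT, frames=[2,3] (faults so far: 4)
  step 9: ref 5 -> FAULT, evict 2, frames=[5,3] (faults so far: 5)
  step 10: ref 5 -> HIT, frames=[5,3] (faults so far: 5)
  step 11: ref 5 -> HIT, frames=[5,3] (faults so far: 5)
  step 12: ref 2 -> FAULT, evict 3, frames=[5,2] (faults so far: 6)
  step 13: ref 2 -> HIT, frames=[5,2] (faults so far: 6)
  step 14: ref 5 -> HIT, frames=[5,2] (faults so far: 6)
  step 15: ref 2 -> HIT, frames=[5,2] (faults so far: 6)
  FIFO total faults: 6
--- LRU ---
  step 0: ref 4 -> FAULT, frames=[4,-] (faults so far: 1)
  step 1: ref 4 -> HIT, frames=[4,-] (faults so far: 1)
  step 2: ref 4 -> HIT, frames=[4,-] (faults so far: 1)
  step 3: ref 4 -> HIT, frames=[4,-] (faults so far: 1)
  step 4: ref 5 -> FAULT, frames=[4,5] (faults so far: 2)
  step 5: ref 2 -> FAULT, evict 4, frames=[2,5] (faults so far: 3)
  step 6: ref 2 -> HIT, frames=[2,5] (faults so far: 3)
  step 7: ref 3 -> FAULT, evict 5, frames=[2,3] (faults so far: 4)
  step 8: ref 3 -> HIT, frames=[2,3] (faults so far: 4)
  step 9: ref 5 -> FAULT, evict 2, frames=[5,3] (faults so far: 5)
  step 10: ref 5 -> HIT, frames=[5,3] (faults so far: 5)
  step 11: ref 5 -> HIT, frames=[5,3] (faults so far: 5)
  step 12: ref 2 -> FAULT, evict 3, frames=[5,2] (faults so far: 6)
  step 13: ref 2 -> HIT, frames=[5,2] (faults so far: 6)
  step 14: ref 5 -> HIT, frames=[5,2] (faults so far: 6)
  step 15: ref 2 -> HIT, frames=[5,2] (faults so far: 6)
  LRU total faults: 6
--- Optimal ---
  step 0: ref 4 -> FAULT, frames=[4,-] (faults so far: 1)
  step 1: ref 4 -> HIT, frames=[4,-] (faults so far: 1)
  step 2: ref 4 -> HIT, frames=[4,-] (faults so far: 1)
  step 3: ref 4 -> HIT, frames=[4,-] (faults so far: 1)
  step 4: ref 5 -> FAULT, frames=[4,5] (faults so far: 2)
  step 5: ref 2 -> FAULT, evict 4, frames=[2,5] (faults so far: 3)
  step 6: ref 2 -> HIT, frames=[2,5] (faults so far: 3)
  step 7: ref 3 -> FAULT, evict 2, frames=[3,5] (faults so far: 4)
  step 8: ref 3 -> HIT, frames=[3,5] (faults so far: 4)
  step 9: ref 5 -> HIT, frames=[3,5] (faults so far: 4)
  step 10: ref 5 -> HIT, frames=[3,5] (faults so far: 4)
  step 11: ref 5 -> HIT, frames=[3,5] (faults so far: 4)
  step 12: ref 2 -> FAULT, evict 3, frames=[2,5] (faults so far: 5)
  step 13: ref 2 -> HIT, frames=[2,5] (faults so far: 5)
  step 14: ref 5 -> HIT, frames=[2,5] (faults so far: 5)
  step 15: ref 2 -> HIT, frames=[2,5] (faults so far: 5)
  Optimal total faults: 5

Answer: 6 6 5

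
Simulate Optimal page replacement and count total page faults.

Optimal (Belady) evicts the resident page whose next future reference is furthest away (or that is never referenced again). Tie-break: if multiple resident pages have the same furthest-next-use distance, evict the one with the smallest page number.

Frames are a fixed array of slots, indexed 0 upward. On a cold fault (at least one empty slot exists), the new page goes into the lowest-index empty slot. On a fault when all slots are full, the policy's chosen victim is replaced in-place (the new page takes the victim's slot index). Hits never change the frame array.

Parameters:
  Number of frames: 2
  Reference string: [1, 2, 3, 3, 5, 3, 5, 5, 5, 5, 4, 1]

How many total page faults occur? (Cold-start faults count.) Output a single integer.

Step 0: ref 1 → FAULT, frames=[1,-]
Step 1: ref 2 → FAULT, frames=[1,2]
Step 2: ref 3 → FAULT (evict 2), frames=[1,3]
Step 3: ref 3 → HIT, frames=[1,3]
Step 4: ref 5 → FAULT (evict 1), frames=[5,3]
Step 5: ref 3 → HIT, frames=[5,3]
Step 6: ref 5 → HIT, frames=[5,3]
Step 7: ref 5 → HIT, frames=[5,3]
Step 8: ref 5 → HIT, frames=[5,3]
Step 9: ref 5 → HIT, frames=[5,3]
Step 10: ref 4 → FAULT (evict 3), frames=[5,4]
Step 11: ref 1 → FAULT (evict 4), frames=[5,1]
Total faults: 6

Answer: 6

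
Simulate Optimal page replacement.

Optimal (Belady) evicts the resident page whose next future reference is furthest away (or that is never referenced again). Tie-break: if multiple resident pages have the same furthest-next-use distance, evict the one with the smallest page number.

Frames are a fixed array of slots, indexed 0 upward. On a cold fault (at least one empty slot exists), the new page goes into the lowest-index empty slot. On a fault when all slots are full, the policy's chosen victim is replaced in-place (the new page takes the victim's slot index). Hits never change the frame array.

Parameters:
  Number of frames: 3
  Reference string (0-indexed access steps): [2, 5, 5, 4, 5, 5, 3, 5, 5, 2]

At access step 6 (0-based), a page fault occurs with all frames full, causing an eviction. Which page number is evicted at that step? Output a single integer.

Answer: 4

Derivation:
Step 0: ref 2 -> FAULT, frames=[2,-,-]
Step 1: ref 5 -> FAULT, frames=[2,5,-]
Step 2: ref 5 -> HIT, frames=[2,5,-]
Step 3: ref 4 -> FAULT, frames=[2,5,4]
Step 4: ref 5 -> HIT, frames=[2,5,4]
Step 5: ref 5 -> HIT, frames=[2,5,4]
Step 6: ref 3 -> FAULT, evict 4, frames=[2,5,3]
At step 6: evicted page 4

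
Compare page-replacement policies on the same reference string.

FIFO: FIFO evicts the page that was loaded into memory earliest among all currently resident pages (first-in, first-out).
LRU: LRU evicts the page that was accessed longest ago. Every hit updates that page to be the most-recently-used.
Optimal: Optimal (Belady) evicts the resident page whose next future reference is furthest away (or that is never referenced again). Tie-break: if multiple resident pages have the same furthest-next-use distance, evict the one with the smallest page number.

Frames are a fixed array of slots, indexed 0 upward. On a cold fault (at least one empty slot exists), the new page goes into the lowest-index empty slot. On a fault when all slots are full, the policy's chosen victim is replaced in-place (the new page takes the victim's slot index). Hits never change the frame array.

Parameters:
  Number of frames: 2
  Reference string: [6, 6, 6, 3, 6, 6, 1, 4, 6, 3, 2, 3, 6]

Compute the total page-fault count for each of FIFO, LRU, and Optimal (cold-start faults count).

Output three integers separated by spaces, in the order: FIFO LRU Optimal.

--- FIFO ---
  step 0: ref 6 -> FAULT, frames=[6,-] (faults so far: 1)
  step 1: ref 6 -> HIT, frames=[6,-] (faults so far: 1)
  step 2: ref 6 -> HIT, frames=[6,-] (faults so far: 1)
  step 3: ref 3 -> FAULT, frames=[6,3] (faults so far: 2)
  step 4: ref 6 -> HIT, frames=[6,3] (faults so far: 2)
  step 5: ref 6 -> HIT, frames=[6,3] (faults so far: 2)
  step 6: ref 1 -> FAULT, evict 6, frames=[1,3] (faults so far: 3)
  step 7: ref 4 -> FAULT, evict 3, frames=[1,4] (faults so far: 4)
  step 8: ref 6 -> FAULT, evict 1, frames=[6,4] (faults so far: 5)
  step 9: ref 3 -> FAULT, evict 4, frames=[6,3] (faults so far: 6)
  step 10: ref 2 -> FAULT, evict 6, frames=[2,3] (faults so far: 7)
  step 11: ref 3 -> HIT, frames=[2,3] (faults so far: 7)
  step 12: ref 6 -> FAULT, evict 3, frames=[2,6] (faults so far: 8)
  FIFO total faults: 8
--- LRU ---
  step 0: ref 6 -> FAULT, frames=[6,-] (faults so far: 1)
  step 1: ref 6 -> HIT, frames=[6,-] (faults so far: 1)
  step 2: ref 6 -> HIT, frames=[6,-] (faults so far: 1)
  step 3: ref 3 -> FAULT, frames=[6,3] (faults so far: 2)
  step 4: ref 6 -> HIT, frames=[6,3] (faults so far: 2)
  step 5: ref 6 -> HIT, frames=[6,3] (faults so far: 2)
  step 6: ref 1 -> FAULT, evict 3, frames=[6,1] (faults so far: 3)
  step 7: ref 4 -> FAULT, evict 6, frames=[4,1] (faults so far: 4)
  step 8: ref 6 -> FAULT, evict 1, frames=[4,6] (faults so far: 5)
  step 9: ref 3 -> FAULT, evict 4, frames=[3,6] (faults so far: 6)
  step 10: ref 2 -> FAULT, evict 6, frames=[3,2] (faults so far: 7)
  step 11: ref 3 -> HIT, frames=[3,2] (faults so far: 7)
  step 12: ref 6 -> FAULT, evict 2, frames=[3,6] (faults so far: 8)
  LRU total faults: 8
--- Optimal ---
  step 0: ref 6 -> FAULT, frames=[6,-] (faults so far: 1)
  step 1: ref 6 -> HIT, frames=[6,-] (faults so far: 1)
  step 2: ref 6 -> HIT, frames=[6,-] (faults so far: 1)
  step 3: ref 3 -> FAULT, frames=[6,3] (faults so far: 2)
  step 4: ref 6 -> HIT, frames=[6,3] (faults so far: 2)
  step 5: ref 6 -> HIT, frames=[6,3] (faults so far: 2)
  step 6: ref 1 -> FAULT, evict 3, frames=[6,1] (faults so far: 3)
  step 7: ref 4 -> FAULT, evict 1, frames=[6,4] (faults so far: 4)
  step 8: ref 6 -> HIT, frames=[6,4] (faults so far: 4)
  step 9: ref 3 -> FAULT, evict 4, frames=[6,3] (faults so far: 5)
  step 10: ref 2 -> FAULT, evict 6, frames=[2,3] (faults so far: 6)
  step 11: ref 3 -> HIT, frames=[2,3] (faults so far: 6)
  step 12: ref 6 -> FAULT, evict 2, frames=[6,3] (faults so far: 7)
  Optimal total faults: 7

Answer: 8 8 7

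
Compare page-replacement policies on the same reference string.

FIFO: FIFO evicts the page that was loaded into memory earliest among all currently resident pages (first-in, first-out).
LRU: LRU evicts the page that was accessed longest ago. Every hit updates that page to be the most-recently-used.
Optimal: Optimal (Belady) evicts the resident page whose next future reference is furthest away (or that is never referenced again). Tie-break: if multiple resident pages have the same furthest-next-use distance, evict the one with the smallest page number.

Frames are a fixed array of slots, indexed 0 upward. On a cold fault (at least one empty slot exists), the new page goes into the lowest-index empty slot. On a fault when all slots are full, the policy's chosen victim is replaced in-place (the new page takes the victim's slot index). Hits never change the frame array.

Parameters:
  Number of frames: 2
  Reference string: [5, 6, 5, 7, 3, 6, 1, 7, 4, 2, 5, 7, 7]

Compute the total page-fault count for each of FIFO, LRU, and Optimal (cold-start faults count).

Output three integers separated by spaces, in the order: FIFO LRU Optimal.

Answer: 11 11 9

Derivation:
--- FIFO ---
  step 0: ref 5 -> FAULT, frames=[5,-] (faults so far: 1)
  step 1: ref 6 -> FAULT, frames=[5,6] (faults so far: 2)
  step 2: ref 5 -> HIT, frames=[5,6] (faults so far: 2)
  step 3: ref 7 -> FAULT, evict 5, frames=[7,6] (faults so far: 3)
  step 4: ref 3 -> FAULT, evict 6, frames=[7,3] (faults so far: 4)
  step 5: ref 6 -> FAULT, evict 7, frames=[6,3] (faults so far: 5)
  step 6: ref 1 -> FAULT, evict 3, frames=[6,1] (faults so far: 6)
  step 7: ref 7 -> FAULT, evict 6, frames=[7,1] (faults so far: 7)
  step 8: ref 4 -> FAULT, evict 1, frames=[7,4] (faults so far: 8)
  step 9: ref 2 -> FAULT, evict 7, frames=[2,4] (faults so far: 9)
  step 10: ref 5 -> FAULT, evict 4, frames=[2,5] (faults so far: 10)
  step 11: ref 7 -> FAULT, evict 2, frames=[7,5] (faults so far: 11)
  step 12: ref 7 -> HIT, frames=[7,5] (faults so far: 11)
  FIFO total faults: 11
--- LRU ---
  step 0: ref 5 -> FAULT, frames=[5,-] (faults so far: 1)
  step 1: ref 6 -> FAULT, frames=[5,6] (faults so far: 2)
  step 2: ref 5 -> HIT, frames=[5,6] (faults so far: 2)
  step 3: ref 7 -> FAULT, evict 6, frames=[5,7] (faults so far: 3)
  step 4: ref 3 -> FAULT, evict 5, frames=[3,7] (faults so far: 4)
  step 5: ref 6 -> FAULT, evict 7, frames=[3,6] (faults so far: 5)
  step 6: ref 1 -> FAULT, evict 3, frames=[1,6] (faults so far: 6)
  step 7: ref 7 -> FAULT, evict 6, frames=[1,7] (faults so far: 7)
  step 8: ref 4 -> FAULT, evict 1, frames=[4,7] (faults so far: 8)
  step 9: ref 2 -> FAULT, evict 7, frames=[4,2] (faults so far: 9)
  step 10: ref 5 -> FAULT, evict 4, frames=[5,2] (faults so far: 10)
  step 11: ref 7 -> FAULT, evict 2, frames=[5,7] (faults so far: 11)
  step 12: ref 7 -> HIT, frames=[5,7] (faults so far: 11)
  LRU total faults: 11
--- Optimal ---
  step 0: ref 5 -> FAULT, frames=[5,-] (faults so far: 1)
  step 1: ref 6 -> FAULT, frames=[5,6] (faults so far: 2)
  step 2: ref 5 -> HIT, frames=[5,6] (faults so far: 2)
  step 3: ref 7 -> FAULT, evict 5, frames=[7,6] (faults so far: 3)
  step 4: ref 3 -> FAULT, evict 7, frames=[3,6] (faults so far: 4)
  step 5: ref 6 -> HIT, frames=[3,6] (faults so far: 4)
  step 6: ref 1 -> FAULT, evict 3, frames=[1,6] (faults so far: 5)
  step 7: ref 7 -> FAULT, evict 1, frames=[7,6] (faults so far: 6)
  step 8: ref 4 -> FAULT, evict 6, frames=[7,4] (faults so far: 7)
  step 9: ref 2 -> FAULT, evict 4, frames=[7,2] (faults so far: 8)
  step 10: ref 5 -> FAULT, evict 2, frames=[7,5] (faults so far: 9)
  step 11: ref 7 -> HIT, frames=[7,5] (faults so far: 9)
  step 12: ref 7 -> HIT, frames=[7,5] (faults so far: 9)
  Optimal total faults: 9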